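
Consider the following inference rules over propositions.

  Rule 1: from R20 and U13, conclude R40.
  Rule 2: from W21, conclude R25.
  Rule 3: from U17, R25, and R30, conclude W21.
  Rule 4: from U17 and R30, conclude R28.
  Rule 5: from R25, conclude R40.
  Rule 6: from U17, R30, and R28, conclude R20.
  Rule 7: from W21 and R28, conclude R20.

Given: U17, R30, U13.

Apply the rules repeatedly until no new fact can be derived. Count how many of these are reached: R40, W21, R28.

2

From U17 and R30, Rule 4 gives R28.
U17, R30, and R28 hold, so R20 follows (Rule 6).
R20 and U13 hold, so R40 follows (Rule 1).
R40: reached.
W21 would need U17, R25, and R30 (Rule 3), but R25 is never established.
R28: reached.
Reached: R40 and R28 — 2 of the 3.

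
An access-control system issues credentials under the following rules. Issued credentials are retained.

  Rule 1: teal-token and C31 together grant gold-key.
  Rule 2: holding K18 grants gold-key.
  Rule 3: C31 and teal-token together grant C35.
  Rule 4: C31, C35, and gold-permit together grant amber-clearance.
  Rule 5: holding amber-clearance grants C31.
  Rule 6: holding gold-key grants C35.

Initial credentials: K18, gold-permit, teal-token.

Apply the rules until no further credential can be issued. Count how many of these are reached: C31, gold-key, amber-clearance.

1

Holding K18 grants gold-key (Rule 2).
C31 would need amber-clearance (Rule 5), but amber-clearance is never granted.
gold-key: reached.
amber-clearance would need C31, C35, and gold-permit (Rule 4), but C31 is never granted.
Reached: gold-key — 1 of the 3.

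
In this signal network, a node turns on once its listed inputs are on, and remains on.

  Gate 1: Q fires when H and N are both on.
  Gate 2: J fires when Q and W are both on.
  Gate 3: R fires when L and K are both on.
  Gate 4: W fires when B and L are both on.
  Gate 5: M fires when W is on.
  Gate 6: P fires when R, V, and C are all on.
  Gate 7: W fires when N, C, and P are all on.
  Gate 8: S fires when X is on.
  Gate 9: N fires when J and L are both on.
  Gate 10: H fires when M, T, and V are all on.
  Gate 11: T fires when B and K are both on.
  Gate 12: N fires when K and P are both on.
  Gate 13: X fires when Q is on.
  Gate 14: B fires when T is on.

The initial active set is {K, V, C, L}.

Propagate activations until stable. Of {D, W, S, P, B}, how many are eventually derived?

Gate 3: L and K on → R on.
Gate 6: R, V, and C on → P on.
Gate 12: K and P on → N on.
N, C, and P are on, so W fires (Gate 7).
No rule produces D, and it is not given.
W: reached.
S would need X (Gate 8), but X never turns on.
P: reached.
B would need T (Gate 14), but T never turns on.
Reached: W and P — 2 of the 5.

2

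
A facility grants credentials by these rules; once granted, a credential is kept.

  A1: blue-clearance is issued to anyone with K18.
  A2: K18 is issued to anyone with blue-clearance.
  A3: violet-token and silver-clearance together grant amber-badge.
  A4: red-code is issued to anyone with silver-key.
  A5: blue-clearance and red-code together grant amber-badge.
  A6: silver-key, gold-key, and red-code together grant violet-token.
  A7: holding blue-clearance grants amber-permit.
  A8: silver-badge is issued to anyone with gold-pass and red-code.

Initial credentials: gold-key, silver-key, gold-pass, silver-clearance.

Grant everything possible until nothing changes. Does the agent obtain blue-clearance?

No

blue-clearance would need K18 (A1), but K18 is never granted.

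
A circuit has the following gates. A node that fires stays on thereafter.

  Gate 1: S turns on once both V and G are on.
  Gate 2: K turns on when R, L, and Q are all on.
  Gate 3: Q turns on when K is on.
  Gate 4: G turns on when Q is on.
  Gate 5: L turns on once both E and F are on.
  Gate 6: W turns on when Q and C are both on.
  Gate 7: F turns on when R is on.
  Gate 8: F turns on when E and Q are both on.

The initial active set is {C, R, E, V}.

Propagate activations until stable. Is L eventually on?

Gate 7: R on → F on.
Gate 5: E and F on → L on.

Yes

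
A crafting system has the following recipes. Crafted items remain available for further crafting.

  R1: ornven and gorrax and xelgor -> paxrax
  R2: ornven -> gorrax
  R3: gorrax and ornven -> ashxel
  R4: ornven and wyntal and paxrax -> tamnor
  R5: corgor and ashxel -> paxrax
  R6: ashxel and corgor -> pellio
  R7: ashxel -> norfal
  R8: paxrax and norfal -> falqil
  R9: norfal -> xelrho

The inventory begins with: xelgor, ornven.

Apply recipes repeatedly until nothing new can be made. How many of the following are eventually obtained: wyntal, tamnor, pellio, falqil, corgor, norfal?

2

Using R2, ornven makes gorrax.
ornven and gorrax and xelgor -> paxrax (R1).
Using R3, gorrax and ornven make ashxel.
Using R7, ashxel makes norfal.
Using R8, paxrax and norfal make falqil.
No rule produces wyntal, and it is not given.
tamnor would need ornven, wyntal, and paxrax (R4), but wyntal is never obtained.
pellio would need ashxel and corgor (R6), but corgor is never obtained.
falqil: reached.
No rule produces corgor, and it is not given.
norfal: reached.
Reached: falqil and norfal — 2 of the 6.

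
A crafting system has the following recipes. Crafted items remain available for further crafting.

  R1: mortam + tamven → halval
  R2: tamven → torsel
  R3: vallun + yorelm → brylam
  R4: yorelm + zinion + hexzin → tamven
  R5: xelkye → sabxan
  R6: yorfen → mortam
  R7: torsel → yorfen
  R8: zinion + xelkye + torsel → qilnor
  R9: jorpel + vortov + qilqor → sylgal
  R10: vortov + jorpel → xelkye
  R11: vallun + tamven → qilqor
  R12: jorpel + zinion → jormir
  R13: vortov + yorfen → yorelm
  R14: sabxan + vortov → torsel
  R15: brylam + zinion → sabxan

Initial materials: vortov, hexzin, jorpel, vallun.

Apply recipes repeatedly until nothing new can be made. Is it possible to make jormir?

jormir would need jorpel and zinion (R12), but zinion is never obtained.

No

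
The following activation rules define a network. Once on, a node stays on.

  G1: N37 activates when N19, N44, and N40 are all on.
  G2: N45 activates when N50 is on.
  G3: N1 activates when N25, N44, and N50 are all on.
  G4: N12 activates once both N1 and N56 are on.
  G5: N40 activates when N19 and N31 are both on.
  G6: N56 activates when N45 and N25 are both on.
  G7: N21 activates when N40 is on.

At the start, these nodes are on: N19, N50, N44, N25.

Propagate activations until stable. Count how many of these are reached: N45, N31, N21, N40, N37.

1

N50 is on, so N45 activates (G2).
N45: reached.
No rule produces N31, and it is not given.
N21 would need N40 (G7), but N40 never turns on.
N40 would need N19 and N31 (G5), but N31 never turns on.
N37 would need N19, N44, and N40 (G1), but N40 never turns on.
Reached: N45 — 1 of the 5.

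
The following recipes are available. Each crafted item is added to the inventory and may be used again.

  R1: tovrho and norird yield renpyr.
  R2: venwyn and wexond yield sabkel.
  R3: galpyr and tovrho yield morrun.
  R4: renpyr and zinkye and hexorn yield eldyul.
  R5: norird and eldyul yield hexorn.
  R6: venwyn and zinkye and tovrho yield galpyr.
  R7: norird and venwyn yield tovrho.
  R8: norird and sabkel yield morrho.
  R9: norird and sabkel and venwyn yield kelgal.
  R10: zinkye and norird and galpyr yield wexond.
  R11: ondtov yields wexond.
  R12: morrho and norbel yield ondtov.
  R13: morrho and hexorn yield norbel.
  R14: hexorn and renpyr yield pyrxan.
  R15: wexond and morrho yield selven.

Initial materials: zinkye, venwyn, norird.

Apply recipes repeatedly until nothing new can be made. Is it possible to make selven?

norird and venwyn → tovrho (R7).
Using R6, venwyn, zinkye, and tovrho make galpyr.
Using R10, zinkye, norird, and galpyr make wexond.
venwyn and wexond → sabkel (R2).
Using R8, norird and sabkel make morrho.
wexond and morrho → selven (R15).

Yes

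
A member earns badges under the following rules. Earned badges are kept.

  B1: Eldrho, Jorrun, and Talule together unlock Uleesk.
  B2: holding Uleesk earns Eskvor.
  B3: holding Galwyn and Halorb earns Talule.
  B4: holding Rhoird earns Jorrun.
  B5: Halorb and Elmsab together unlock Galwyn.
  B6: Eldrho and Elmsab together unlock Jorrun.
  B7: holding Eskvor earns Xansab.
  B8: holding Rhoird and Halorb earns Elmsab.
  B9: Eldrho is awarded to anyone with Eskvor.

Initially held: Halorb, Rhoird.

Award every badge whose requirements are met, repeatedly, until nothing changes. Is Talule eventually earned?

With Rhoird and Halorb, Elmsab is earned (B8).
With Halorb and Elmsab, Galwyn is earned (B5).
With Galwyn and Halorb, Talule is earned (B3).

Yes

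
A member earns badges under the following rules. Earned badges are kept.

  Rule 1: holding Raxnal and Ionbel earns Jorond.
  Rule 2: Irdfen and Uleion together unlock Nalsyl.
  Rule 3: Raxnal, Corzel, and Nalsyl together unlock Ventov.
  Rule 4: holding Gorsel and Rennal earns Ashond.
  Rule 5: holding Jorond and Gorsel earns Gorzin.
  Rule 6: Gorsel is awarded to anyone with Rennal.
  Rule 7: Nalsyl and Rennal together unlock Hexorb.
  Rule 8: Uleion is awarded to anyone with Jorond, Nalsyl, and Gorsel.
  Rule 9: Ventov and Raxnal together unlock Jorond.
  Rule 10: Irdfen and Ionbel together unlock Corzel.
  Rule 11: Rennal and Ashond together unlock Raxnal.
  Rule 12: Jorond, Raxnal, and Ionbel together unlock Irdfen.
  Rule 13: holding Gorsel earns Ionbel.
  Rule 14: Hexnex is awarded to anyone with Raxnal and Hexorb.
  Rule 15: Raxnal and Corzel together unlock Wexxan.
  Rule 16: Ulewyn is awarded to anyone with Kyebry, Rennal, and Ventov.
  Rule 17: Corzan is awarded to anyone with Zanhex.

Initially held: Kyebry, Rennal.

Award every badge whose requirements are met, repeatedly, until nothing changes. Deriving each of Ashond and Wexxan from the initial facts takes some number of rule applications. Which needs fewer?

Ashond

Ashond: With Rennal, Gorsel is earned (Rule 6). With Gorsel and Rennal, Ashond is earned (Rule 4). [2 rule applications]
Wexxan: With Rennal, Gorsel is earned (Rule 6). With Gorsel, Ionbel is earned (Rule 13). With Gorsel and Rennal, Ashond is earned (Rule 4). With Rennal and Ashond, Raxnal is earned (Rule 11). With Raxnal and Ionbel, Jorond is earned (Rule 1). With Jorond, Raxnal, and Ionbel, Irdfen is earned (Rule 12). With Irdfen and Ionbel, Corzel is earned (Rule 10). With Raxnal and Corzel, Wexxan is earned (Rule 15). [8 rule applications]
Ashond needs fewer.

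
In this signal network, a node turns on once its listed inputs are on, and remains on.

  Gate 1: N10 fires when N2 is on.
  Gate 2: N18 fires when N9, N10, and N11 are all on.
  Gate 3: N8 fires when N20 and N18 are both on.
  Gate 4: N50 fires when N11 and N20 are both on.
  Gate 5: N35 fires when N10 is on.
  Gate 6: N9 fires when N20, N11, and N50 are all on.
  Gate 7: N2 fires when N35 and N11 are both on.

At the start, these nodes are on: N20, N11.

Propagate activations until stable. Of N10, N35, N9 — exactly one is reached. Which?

Gate 4: N11 and N20 on → N50 on.
Gate 6: N20, N11, and N50 on → N9 on.
N35 would need N10 (Gate 5), but N10 never turns on. N10 would need N2 (Gate 1), but N2 never turns on.

N9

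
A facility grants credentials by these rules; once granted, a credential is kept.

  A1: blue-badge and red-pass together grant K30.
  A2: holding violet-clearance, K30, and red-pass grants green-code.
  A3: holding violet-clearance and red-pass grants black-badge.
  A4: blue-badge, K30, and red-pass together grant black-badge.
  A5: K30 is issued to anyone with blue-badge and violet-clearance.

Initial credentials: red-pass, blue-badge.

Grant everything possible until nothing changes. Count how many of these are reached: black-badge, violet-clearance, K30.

Holding blue-badge and red-pass grants K30 (A1).
Holding blue-badge, K30, and red-pass grants black-badge (A4).
black-badge: reached.
No rule produces violet-clearance, and it is not given.
K30: reached.
Reached: black-badge and K30 — 2 of the 3.

2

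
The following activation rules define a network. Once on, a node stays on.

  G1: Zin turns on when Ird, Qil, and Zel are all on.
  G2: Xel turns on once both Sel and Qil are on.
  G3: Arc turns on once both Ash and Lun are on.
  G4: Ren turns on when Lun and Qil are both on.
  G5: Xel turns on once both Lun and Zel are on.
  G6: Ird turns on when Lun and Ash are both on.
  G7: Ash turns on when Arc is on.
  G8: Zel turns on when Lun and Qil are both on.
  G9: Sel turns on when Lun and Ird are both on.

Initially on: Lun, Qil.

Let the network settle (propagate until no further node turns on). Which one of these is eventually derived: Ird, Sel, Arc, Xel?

G8: Lun and Qil on → Zel on.
Lun and Zel are on, so Xel turns on (G5).
Ird would need Lun and Ash (G6), but Ash never turns on. Arc would need Ash and Lun (G3), but Ash never turns on. Sel would need Lun and Ird (G9), but Ird never turns on.

Xel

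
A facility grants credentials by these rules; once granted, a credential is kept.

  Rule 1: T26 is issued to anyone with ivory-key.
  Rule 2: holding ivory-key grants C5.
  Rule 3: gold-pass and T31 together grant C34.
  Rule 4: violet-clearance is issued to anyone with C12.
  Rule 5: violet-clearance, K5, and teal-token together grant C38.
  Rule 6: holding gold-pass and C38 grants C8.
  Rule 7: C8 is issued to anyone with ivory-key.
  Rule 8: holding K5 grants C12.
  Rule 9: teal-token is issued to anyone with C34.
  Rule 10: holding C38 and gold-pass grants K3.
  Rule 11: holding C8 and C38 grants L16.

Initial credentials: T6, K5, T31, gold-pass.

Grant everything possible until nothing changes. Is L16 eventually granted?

Holding K5 grants C12 (Rule 8).
Holding gold-pass and T31 grants C34 (Rule 3).
Holding C12 grants violet-clearance (Rule 4).
Holding C34 grants teal-token (Rule 9).
Holding violet-clearance, K5, and teal-token grants C38 (Rule 5).
Holding gold-pass and C38 grants C8 (Rule 6).
Holding C8 and C38 grants L16 (Rule 11).

Yes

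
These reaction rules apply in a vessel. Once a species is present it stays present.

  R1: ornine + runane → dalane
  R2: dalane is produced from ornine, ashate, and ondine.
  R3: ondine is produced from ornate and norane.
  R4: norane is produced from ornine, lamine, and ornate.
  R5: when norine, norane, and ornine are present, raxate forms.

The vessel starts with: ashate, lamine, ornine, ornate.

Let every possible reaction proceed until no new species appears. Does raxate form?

raxate would need norine, norane, and ornine (R5), but norine never forms.

No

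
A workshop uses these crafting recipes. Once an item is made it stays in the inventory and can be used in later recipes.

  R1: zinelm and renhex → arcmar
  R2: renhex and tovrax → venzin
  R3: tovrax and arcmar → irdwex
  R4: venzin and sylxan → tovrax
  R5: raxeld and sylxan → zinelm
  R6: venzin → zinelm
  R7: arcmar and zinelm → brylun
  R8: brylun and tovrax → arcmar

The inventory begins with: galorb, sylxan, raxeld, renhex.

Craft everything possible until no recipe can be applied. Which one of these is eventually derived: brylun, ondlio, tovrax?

brylun

Using R5, raxeld and sylxan make zinelm.
Using R1, zinelm and renhex make arcmar.
arcmar and zinelm → brylun (R7).
No rule produces ondlio, and it is not given. tovrax would need venzin and sylxan (R4), but venzin is never obtained.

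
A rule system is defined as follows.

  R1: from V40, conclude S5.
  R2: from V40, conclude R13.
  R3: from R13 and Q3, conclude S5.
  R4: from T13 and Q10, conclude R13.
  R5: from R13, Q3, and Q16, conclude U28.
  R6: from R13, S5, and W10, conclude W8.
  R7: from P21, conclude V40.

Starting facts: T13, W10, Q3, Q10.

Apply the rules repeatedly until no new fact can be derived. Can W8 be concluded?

Yes

T13 and Q10 hold, so R13 follows (R4).
R13 and Q3 hold, so S5 follows (R3).
From R13, S5, and W10, R6 gives W8.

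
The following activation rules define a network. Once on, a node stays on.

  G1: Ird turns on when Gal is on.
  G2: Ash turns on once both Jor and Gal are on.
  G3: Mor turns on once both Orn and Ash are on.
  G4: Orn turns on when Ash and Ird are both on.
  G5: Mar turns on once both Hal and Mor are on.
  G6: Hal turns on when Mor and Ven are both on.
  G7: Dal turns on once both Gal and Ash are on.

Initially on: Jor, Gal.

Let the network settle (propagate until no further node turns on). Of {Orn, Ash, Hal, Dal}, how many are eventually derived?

Jor and Gal are on, so Ash turns on (G2).
G1: Gal on → Ird on.
G4: Ash and Ird on → Orn on.
G7: Gal and Ash on → Dal on.
Orn: reached.
Ash: reached.
Hal would need Mor and Ven (G6), but Ven never turns on.
Dal: reached.
Reached: Orn, Ash, and Dal — 3 of the 4.

3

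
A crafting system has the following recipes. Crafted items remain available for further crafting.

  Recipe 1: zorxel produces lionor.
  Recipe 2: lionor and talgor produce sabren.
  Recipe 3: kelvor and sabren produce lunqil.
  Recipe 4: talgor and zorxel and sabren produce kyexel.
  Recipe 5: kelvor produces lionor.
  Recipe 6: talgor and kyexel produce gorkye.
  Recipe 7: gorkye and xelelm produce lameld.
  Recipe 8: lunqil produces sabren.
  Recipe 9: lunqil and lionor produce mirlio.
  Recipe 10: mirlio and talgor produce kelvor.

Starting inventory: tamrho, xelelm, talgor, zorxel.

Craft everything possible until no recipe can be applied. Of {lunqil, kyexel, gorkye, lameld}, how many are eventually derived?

3

Using Recipe 1, zorxel makes lionor.
Using Recipe 2, lionor and talgor make sabren.
talgor and zorxel and sabren → kyexel (Recipe 4).
talgor and kyexel → gorkye (Recipe 6).
gorkye and xelelm → lameld (Recipe 7).
lunqil would need kelvor and sabren (Recipe 3), but kelvor is never obtained.
kyexel: reached.
gorkye: reached.
lameld: reached.
Reached: kyexel, gorkye, and lameld — 3 of the 4.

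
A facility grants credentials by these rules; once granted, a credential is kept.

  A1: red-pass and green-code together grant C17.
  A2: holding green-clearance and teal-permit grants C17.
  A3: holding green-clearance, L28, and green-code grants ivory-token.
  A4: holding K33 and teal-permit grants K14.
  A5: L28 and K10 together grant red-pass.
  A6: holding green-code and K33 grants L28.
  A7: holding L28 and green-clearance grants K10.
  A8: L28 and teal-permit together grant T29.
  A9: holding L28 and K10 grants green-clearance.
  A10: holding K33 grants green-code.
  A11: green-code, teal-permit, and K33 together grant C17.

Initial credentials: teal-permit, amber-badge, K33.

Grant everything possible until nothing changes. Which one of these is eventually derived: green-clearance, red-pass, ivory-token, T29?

Holding K33 grants green-code (A10).
Holding green-code and K33 grants L28 (A6).
Holding L28 and teal-permit grants T29 (A8).
green-clearance would need L28 and K10 (A9), but K10 is never granted. red-pass would need L28 and K10 (A5), but K10 is never granted. ivory-token would need green-clearance, L28, and green-code (A3), but green-clearance is never granted.

T29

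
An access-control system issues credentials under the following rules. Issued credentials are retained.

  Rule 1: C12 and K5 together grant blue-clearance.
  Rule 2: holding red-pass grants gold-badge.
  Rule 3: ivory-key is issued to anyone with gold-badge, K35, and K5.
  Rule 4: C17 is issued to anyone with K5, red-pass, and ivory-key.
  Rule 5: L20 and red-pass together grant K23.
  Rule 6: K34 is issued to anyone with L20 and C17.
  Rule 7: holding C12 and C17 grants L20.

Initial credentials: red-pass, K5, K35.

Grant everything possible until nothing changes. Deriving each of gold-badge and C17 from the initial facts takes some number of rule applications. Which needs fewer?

gold-badge: Holding red-pass grants gold-badge (Rule 2). [1 rule application]
C17: Holding red-pass grants gold-badge (Rule 2). Holding gold-badge, K35, and K5 grants ivory-key (Rule 3). Holding K5, red-pass, and ivory-key grants C17 (Rule 4). [3 rule applications]
gold-badge needs fewer.

gold-badge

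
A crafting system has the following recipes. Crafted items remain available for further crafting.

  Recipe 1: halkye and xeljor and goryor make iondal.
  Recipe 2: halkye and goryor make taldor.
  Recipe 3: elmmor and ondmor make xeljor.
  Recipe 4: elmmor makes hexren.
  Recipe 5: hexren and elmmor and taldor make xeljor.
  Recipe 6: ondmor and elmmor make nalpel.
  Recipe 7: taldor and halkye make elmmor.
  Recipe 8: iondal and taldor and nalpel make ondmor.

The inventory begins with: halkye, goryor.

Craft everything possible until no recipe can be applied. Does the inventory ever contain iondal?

Using Recipe 2, halkye and goryor make taldor.
taldor and halkye → elmmor (Recipe 7).
Using Recipe 4, elmmor makes hexren.
hexren and elmmor and taldor → xeljor (Recipe 5).
halkye and xeljor and goryor → iondal (Recipe 1).

Yes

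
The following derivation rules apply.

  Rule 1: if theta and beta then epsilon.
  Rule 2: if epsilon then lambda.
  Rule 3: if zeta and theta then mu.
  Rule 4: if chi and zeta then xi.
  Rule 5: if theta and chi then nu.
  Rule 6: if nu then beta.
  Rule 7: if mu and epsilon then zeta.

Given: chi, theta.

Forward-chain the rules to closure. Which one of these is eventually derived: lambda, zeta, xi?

theta and chi hold, so nu follows (Rule 5).
From nu, Rule 6 gives beta.
theta and beta hold, so epsilon follows (Rule 1).
epsilon holds, so lambda follows (Rule 2).
xi would need chi and zeta (Rule 4), but zeta is never established. zeta would need mu and epsilon (Rule 7), but mu is never established.

lambda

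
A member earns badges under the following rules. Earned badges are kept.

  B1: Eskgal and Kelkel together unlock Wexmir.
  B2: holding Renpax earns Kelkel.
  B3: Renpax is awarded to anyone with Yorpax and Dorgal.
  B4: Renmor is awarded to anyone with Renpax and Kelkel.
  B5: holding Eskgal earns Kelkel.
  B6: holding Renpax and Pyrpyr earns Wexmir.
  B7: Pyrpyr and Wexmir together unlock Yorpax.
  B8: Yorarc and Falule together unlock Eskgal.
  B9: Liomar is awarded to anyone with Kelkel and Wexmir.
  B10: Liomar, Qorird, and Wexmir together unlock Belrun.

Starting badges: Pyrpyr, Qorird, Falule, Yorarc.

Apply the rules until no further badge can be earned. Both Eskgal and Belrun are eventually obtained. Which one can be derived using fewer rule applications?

Eskgal

Eskgal: With Yorarc and Falule, Eskgal is earned (B8). [1 rule application]
Belrun: With Yorarc and Falule, Eskgal is earned (B8). With Eskgal, Kelkel is earned (B5). With Eskgal and Kelkel, Wexmir is earned (B1). With Kelkel and Wexmir, Liomar is earned (B9). With Liomar, Qorird, and Wexmir, Belrun is earned (B10). [5 rule applications]
Eskgal needs fewer.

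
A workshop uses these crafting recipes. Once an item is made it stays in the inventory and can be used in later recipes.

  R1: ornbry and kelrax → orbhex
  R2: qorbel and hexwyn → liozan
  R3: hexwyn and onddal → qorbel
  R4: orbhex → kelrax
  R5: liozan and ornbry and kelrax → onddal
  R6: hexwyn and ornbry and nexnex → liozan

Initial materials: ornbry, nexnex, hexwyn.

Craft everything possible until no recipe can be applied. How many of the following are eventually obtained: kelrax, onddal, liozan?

hexwyn and ornbry and nexnex → liozan (R6).
kelrax would need orbhex (R4), but orbhex is never obtained.
onddal would need liozan, ornbry, and kelrax (R5), but kelrax is never obtained.
liozan: reached.
Reached: liozan — 1 of the 3.

1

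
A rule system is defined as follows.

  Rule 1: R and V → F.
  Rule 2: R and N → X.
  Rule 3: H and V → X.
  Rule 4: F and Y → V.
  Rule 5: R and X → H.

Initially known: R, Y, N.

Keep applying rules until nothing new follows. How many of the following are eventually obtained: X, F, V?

R and N hold, so X follows (Rule 2).
X: reached.
F would need R and V (Rule 1), but V is never established.
V would need F and Y (Rule 4), but F is never established.
Reached: X — 1 of the 3.

1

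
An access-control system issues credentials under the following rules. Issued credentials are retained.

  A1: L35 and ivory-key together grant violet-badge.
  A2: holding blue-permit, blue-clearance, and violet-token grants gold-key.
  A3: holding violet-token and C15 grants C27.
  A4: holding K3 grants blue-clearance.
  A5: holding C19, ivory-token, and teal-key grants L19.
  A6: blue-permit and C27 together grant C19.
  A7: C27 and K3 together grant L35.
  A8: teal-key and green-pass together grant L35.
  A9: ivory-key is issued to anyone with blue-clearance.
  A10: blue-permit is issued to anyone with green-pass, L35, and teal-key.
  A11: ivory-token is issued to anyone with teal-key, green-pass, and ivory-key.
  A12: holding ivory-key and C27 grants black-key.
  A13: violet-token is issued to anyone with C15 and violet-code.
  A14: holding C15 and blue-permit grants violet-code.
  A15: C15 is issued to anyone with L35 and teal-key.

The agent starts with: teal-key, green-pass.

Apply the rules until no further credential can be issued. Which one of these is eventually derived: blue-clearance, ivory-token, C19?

Holding teal-key and green-pass grants L35 (A8).
Holding green-pass, L35, and teal-key grants blue-permit (A10).
Holding L35 and teal-key grants C15 (A15).
Holding C15 and blue-permit grants violet-code (A14).
Holding C15 and violet-code grants violet-token (A13).
Holding violet-token and C15 grants C27 (A3).
Holding blue-permit and C27 grants C19 (A6).
blue-clearance would need K3 (A4), but K3 is never granted. ivory-token would need teal-key, green-pass, and ivory-key (A11), but ivory-key is never granted.

C19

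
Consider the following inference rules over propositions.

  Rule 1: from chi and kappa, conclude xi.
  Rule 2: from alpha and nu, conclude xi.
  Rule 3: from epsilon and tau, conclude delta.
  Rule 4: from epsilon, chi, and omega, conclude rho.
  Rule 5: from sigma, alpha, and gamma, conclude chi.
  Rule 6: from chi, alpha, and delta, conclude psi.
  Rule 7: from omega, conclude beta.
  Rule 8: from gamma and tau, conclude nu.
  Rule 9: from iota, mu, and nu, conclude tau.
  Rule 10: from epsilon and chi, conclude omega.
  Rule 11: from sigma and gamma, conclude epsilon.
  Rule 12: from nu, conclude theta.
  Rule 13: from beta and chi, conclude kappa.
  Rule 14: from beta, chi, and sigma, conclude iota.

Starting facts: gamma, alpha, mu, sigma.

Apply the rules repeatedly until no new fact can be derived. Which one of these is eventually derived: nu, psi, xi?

sigma and gamma hold, so epsilon follows (Rule 11).
From sigma, alpha, and gamma, Rule 5 gives chi.
From epsilon and chi, Rule 10 gives omega.
From omega, Rule 7 gives beta.
beta and chi hold, so kappa follows (Rule 13).
From chi and kappa, Rule 1 gives xi.
psi would need chi, alpha, and delta (Rule 6), but delta is never established. nu would need gamma and tau (Rule 8), but tau is never established.

xi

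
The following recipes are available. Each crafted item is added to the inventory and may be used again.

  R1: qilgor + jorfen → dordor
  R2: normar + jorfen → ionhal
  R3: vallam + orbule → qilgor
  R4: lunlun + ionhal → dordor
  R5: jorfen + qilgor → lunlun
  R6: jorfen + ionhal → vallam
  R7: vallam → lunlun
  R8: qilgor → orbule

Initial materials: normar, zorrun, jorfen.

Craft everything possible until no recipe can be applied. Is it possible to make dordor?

Yes

normar + jorfen → ionhal (R2).
Using R6, jorfen and ionhal make vallam.
vallam → lunlun (R7).
Using R4, lunlun and ionhal make dordor.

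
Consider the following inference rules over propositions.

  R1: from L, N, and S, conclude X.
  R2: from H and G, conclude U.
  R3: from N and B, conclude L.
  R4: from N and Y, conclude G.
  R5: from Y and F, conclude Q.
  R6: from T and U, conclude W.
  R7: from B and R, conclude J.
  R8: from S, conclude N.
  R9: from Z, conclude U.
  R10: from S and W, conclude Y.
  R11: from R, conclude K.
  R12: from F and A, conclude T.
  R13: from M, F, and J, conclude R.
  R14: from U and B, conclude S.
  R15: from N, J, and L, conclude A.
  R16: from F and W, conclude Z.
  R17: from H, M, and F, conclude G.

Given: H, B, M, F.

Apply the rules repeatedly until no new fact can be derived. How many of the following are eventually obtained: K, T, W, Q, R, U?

H, M, and F hold, so G follows (R17).
From H and G, R2 gives U.
K would need R (R11), but R is never established.
T would need F and A (R12), but A is never established.
W would need T and U (R6), but T is never established.
Q would need Y and F (R5), but Y is never established.
R would need M, F, and J (R13), but J is never established.
U: reached.
Reached: U — 1 of the 6.

1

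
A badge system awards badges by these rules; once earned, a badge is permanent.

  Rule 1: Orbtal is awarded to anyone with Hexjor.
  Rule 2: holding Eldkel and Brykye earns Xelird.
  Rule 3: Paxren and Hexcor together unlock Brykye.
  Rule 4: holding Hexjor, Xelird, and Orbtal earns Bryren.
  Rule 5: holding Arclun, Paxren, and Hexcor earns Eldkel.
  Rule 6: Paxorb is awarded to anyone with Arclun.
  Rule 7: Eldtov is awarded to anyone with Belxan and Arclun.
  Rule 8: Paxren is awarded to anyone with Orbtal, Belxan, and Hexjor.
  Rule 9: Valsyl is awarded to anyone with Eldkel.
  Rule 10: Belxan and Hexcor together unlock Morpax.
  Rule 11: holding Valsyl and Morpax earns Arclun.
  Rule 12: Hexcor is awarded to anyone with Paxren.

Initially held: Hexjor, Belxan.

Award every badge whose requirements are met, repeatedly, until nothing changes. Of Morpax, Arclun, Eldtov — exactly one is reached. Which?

With Hexjor, Orbtal is earned (Rule 1).
With Orbtal, Belxan, and Hexjor, Paxren is earned (Rule 8).
With Paxren, Hexcor is earned (Rule 12).
With Belxan and Hexcor, Morpax is earned (Rule 10).
Arclun would need Valsyl and Morpax (Rule 11), but Valsyl is never earned. Eldtov would need Belxan and Arclun (Rule 7), but Arclun is never earned.

Morpax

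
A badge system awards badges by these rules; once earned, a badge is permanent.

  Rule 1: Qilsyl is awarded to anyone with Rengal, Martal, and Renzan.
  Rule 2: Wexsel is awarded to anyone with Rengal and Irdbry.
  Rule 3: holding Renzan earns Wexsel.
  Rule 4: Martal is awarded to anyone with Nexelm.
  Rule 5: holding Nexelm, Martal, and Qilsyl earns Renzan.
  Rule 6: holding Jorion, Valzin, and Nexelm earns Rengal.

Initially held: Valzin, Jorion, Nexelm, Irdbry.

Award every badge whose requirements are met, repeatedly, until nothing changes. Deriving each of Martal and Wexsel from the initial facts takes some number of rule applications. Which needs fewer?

Martal

Martal: With Nexelm, Martal is earned (Rule 4). [1 rule application]
Wexsel: With Jorion, Valzin, and Nexelm, Rengal is earned (Rule 6). With Rengal and Irdbry, Wexsel is earned (Rule 2). [2 rule applications]
Martal needs fewer.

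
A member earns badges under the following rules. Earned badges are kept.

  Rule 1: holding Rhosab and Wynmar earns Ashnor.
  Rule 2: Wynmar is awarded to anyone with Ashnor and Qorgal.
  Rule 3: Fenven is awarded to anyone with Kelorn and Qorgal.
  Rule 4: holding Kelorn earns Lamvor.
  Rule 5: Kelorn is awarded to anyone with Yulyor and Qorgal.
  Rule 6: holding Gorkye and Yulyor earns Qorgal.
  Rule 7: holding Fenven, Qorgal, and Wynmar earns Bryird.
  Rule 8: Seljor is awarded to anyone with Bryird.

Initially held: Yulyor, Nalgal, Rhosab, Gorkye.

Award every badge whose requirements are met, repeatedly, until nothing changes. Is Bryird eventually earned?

Bryird would need Fenven, Qorgal, and Wynmar (Rule 7), but Wynmar is never earned.

No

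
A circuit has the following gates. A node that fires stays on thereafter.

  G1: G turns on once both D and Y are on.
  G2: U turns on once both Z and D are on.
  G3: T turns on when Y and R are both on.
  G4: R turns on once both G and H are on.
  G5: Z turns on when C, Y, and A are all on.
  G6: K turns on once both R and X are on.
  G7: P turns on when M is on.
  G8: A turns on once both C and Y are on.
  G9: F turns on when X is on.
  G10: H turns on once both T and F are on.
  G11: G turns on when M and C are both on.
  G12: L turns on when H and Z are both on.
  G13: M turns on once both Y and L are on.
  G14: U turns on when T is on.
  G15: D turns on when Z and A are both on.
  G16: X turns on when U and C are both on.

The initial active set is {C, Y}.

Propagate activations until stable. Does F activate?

Yes

G8: C and Y on → A on.
G5: C, Y, and A on → Z on.
G15: Z and A on → D on.
G2: Z and D on → U on.
U and C are on, so X turns on (G16).
G9: X on → F on.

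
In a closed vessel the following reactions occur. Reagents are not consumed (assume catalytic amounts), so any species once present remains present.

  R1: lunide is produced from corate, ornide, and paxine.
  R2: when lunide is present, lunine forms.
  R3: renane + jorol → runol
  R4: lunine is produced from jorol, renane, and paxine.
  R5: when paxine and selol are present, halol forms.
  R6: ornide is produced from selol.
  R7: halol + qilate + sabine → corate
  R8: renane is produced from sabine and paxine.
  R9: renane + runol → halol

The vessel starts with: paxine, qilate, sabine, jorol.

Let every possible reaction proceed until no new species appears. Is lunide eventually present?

No

lunide would need corate, ornide, and paxine (R1), but ornide never forms.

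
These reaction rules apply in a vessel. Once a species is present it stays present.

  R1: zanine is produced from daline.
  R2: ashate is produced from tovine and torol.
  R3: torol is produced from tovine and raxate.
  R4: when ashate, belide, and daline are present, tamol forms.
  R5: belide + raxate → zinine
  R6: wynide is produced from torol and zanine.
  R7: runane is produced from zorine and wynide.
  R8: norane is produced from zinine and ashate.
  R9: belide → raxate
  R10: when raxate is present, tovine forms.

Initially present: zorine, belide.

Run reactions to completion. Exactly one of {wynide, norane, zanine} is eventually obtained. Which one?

belide present → raxate forms (R9).
belide and raxate present → zinine forms (R5).
raxate present → tovine forms (R10).
tovine and raxate present → torol forms (R3).
tovine and torol present → ashate forms (R2).
zinine and ashate present → norane forms (R8).
zanine would need daline (R1), but daline never forms. wynide would need torol and zanine (R6), but zanine never forms.

norane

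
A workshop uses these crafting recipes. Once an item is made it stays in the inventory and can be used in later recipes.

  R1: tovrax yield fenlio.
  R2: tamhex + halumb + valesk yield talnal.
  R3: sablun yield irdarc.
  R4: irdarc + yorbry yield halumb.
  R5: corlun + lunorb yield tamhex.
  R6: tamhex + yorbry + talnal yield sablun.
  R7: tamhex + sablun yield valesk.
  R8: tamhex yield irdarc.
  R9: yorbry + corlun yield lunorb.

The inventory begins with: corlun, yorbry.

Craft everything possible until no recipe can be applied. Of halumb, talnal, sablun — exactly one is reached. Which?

halumb

yorbry + corlun → lunorb (R9).
corlun + lunorb → tamhex (R5).
tamhex → irdarc (R8).
irdarc + yorbry → halumb (R4).
talnal would need tamhex, halumb, and valesk (R2), but valesk is never obtained. sablun would need tamhex, yorbry, and talnal (R6), but talnal is never obtained.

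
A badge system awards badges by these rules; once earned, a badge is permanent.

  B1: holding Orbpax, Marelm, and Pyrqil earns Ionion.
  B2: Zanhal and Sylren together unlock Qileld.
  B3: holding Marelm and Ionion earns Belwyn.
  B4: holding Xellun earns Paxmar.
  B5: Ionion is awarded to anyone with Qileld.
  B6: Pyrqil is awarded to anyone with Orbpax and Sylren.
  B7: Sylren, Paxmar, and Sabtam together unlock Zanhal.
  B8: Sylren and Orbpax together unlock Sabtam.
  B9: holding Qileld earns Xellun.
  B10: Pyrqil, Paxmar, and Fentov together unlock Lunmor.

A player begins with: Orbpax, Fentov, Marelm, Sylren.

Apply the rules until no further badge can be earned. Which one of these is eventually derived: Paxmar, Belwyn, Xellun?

Belwyn

With Orbpax and Sylren, Pyrqil is earned (B6).
With Orbpax, Marelm, and Pyrqil, Ionion is earned (B1).
With Marelm and Ionion, Belwyn is earned (B3).
Xellun would need Qileld (B9), but Qileld is never earned. Paxmar would need Xellun (B4), but Xellun is never earned.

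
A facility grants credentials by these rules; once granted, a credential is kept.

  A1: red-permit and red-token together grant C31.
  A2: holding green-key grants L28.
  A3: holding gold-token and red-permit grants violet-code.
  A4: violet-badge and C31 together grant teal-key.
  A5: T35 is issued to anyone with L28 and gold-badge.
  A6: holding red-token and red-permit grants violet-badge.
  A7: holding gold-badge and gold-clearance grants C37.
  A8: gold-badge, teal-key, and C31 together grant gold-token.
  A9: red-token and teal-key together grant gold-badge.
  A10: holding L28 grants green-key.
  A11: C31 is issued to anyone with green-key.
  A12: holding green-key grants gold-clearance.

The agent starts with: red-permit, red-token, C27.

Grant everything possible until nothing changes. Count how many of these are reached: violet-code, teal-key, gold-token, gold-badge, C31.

Holding red-permit and red-token grants C31 (A1).
Holding red-token and red-permit grants violet-badge (A6).
Holding violet-badge and C31 grants teal-key (A4).
Holding red-token and teal-key grants gold-badge (A9).
Holding gold-badge, teal-key, and C31 grants gold-token (A8).
Holding gold-token and red-permit grants violet-code (A3).
violet-code: reached.
teal-key: reached.
gold-token: reached.
gold-badge: reached.
C31: reached.
All 5 are reached.

5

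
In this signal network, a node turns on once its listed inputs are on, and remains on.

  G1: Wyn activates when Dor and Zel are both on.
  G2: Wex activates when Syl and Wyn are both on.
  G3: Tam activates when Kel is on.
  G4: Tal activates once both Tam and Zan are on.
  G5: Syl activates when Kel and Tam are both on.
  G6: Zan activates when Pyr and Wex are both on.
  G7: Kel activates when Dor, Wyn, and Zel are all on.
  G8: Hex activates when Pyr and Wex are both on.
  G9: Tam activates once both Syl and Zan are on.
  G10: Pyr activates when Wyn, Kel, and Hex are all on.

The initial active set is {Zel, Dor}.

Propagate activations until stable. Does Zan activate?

No

Zan would need Pyr and Wex (G6), but Pyr never turns on.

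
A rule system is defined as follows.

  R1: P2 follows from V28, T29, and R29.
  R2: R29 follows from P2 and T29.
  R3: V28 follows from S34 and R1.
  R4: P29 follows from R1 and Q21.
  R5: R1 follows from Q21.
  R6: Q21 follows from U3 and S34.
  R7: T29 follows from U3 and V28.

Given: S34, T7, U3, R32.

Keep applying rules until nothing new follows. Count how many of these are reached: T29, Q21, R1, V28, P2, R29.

4

From U3 and S34, R6 gives Q21.
Q21 holds, so R1 follows (R5).
S34 and R1 hold, so V28 follows (R3).
U3 and V28 hold, so T29 follows (R7).
T29: reached.
Q21: reached.
R1: reached.
V28: reached.
P2 would need V28, T29, and R29 (R1), but R29 is never established.
R29 would need P2 and T29 (R2), but P2 is never established.
Reached: T29, Q21, R1, and V28 — 4 of the 6.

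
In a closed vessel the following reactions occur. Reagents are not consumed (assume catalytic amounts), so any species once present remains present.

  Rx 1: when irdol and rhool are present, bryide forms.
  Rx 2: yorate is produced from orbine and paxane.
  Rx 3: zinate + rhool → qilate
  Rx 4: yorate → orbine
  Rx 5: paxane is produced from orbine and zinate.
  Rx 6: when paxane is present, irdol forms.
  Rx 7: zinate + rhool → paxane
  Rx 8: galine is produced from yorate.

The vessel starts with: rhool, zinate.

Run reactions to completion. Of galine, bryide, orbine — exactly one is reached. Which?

bryide

zinate and rhool present → paxane forms (Rx 7).
paxane present → irdol forms (Rx 6).
irdol and rhool present → bryide forms (Rx 1).
galine would need yorate (Rx 8), but yorate never forms. orbine would need yorate (Rx 4), but yorate never forms.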